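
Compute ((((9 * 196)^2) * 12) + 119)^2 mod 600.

9 * 196 = 1764 ≡ 564 (mod 600)
(564)^2 ≡ 96 (mod 600)
96 * 12 = 1152 ≡ 552 (mod 600)
552 + 119 = 671 ≡ 71 (mod 600)
(71)^2 ≡ 241 (mod 600)

241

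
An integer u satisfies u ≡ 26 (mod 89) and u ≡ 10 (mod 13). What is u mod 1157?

738

89⁻¹ mod 13: 89×6 ≡ 1 (mod 13), so 89⁻¹ ≡ 6.
u = 26 + 89×((10 − 26)×6 mod 13) = 26 + 89×8 = 738.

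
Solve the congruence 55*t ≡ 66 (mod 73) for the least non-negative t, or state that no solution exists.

gcd(55, 73) = 1, so a unique solution mod 73 exists.
55⁻¹ ≡ 4 (mod 73).
t ≡ 4*66 ≡ 45 (mod 73).

45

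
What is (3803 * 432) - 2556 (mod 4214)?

3803 * 432 = 1642896 ≡ 3650 (mod 4214)
3650 - 2556 = 1094

1094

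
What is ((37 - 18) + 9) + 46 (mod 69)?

5

37 - 18 = 19
19 + 9 = 28
28 + 46 = 74 ≡ 5 (mod 69)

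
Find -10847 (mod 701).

-10847 = -16×701 + 369, so -10847 ≡ 369 (mod 701).

369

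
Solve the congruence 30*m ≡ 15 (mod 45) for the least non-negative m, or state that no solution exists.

2

gcd(30, 45) = 15, and 15 | 15, so solutions exist.
Divide through by 15: 2*m ≡ 1 (mod 3).
2⁻¹ ≡ 2 (mod 3).
m ≡ 2*1 ≡ 2 (mod 3).
The smallest non-negative solution is m = 2.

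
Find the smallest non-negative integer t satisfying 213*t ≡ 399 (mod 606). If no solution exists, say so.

73

gcd(213, 606) = 3, and 3 | 399, so solutions exist.
Divide through by 3: 71*t = 133 (mod 202).
71⁻¹ ≡ 37 (mod 202).
t ≡ 37*133 ≡ 73 (mod 202).
The smallest non-negative solution is t = 73.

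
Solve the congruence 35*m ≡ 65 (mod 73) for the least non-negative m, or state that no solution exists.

54

gcd(35, 73) = 1, so a unique solution mod 73 exists.
35⁻¹ ≡ 48 (mod 73).
m ≡ 48*65 ≡ 54 (mod 73).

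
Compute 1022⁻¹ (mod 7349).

3128

7349 = 7×1022 + 195
1022 = 5×195 + 47
195 = 4×47 + 7
47 = 6×7 + 5
7 = 1×5 + 2
5 = 2×2 + 1
2 = 2×1 + 0
gcd(1022, 7349) = 1, so the inverse exists.
Back-substitute for 1:
1 = 1×5 − 2×2
  = −2×7 + 3×5
  = 3×47 − 20×7
  = −20×195 + 83×47
  = 83×1022 − 435×195
  = −435×7349 + 3128×1022
So 1022⁻¹ ≡ 3128 (mod 7349).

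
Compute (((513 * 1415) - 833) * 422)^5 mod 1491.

513 * 1415 = 725895 ≡ 1269 (mod 1491)
1269 - 833 = 436
436 * 422 = 183992 ≡ 599 (mod 1491)
(599)^5 ≡ 1241 (mod 1491)

1241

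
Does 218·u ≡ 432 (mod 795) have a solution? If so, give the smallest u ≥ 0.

gcd(218, 795) = 1, so a unique solution mod 795 exists.
218⁻¹ ≡ 62 (mod 795).
u ≡ 62·432 ≡ 549 (mod 795).

549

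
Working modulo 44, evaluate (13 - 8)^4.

13 - 8 = 5
(5)^4 ≡ 9 (mod 44)

9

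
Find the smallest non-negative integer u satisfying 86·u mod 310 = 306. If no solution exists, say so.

gcd(86, 310) = 2, and 2 | 306, so solutions exist.
Divide through by 2: 43·u ≡ 153 mod 155.
43⁻¹ ≡ 137 (mod 155).
u ≡ 137·153 ≡ 36 (mod 155).
The smallest non-negative solution is u = 36.

36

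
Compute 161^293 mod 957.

Compute successive squares:
293 in binary is 100100101, i.e. 293 = 256 + 32 + 4 + 1.
161^1 ≡ 161 (mod 957)
161^2 ≡ 161^2 = 25921 ≡ 82 (mod 957)
161^4 ≡ 82^2 = 6724 ≡ 25 (mod 957)
161^8 ≡ 25^2 = 625 (mod 957)
161^16 ≡ 625^2 = 390625 ≡ 169 (mod 957)
161^32 ≡ 169^2 = 28561 ≡ 808 (mod 957)
161^64 ≡ 808^2 = 652864 ≡ 190 (mod 957)
161^128 ≡ 190^2 = 36100 ≡ 691 (mod 957)
161^256 ≡ 691^2 = 477481 ≡ 895 (mod 957)
161^293 = 161^256 * 161^32 * 161^4 * 161^1 ≡ 895 * 808 * 25 * 161 (mod 957).
Accumulate the product:
895 * 808 = 723160 ≡ 625
625 * 25 = 15625 ≡ 313
313 * 161 = 50393 ≡ 629

629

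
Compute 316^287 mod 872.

24

287 in binary is 100011111, i.e. 287 = 256 + 16 + 8 + 4 + 2 + 1.
316^1 ≡ 316 (mod 872)
316^2 ≡ 316^2 = 99856 ≡ 448 (mod 872)
316^4 ≡ 448^2 = 200704 ≡ 144 (mod 872)
316^8 ≡ 144^2 = 20736 ≡ 680 (mod 872)
316^16 ≡ 680^2 = 462400 ≡ 240 (mod 872)
316^32 ≡ 240^2 = 57600 ≡ 48 (mod 872)
316^64 ≡ 48^2 = 2304 ≡ 560 (mod 872)
316^128 ≡ 560^2 = 313600 ≡ 552 (mod 872)
316^256 ≡ 552^2 = 304704 ≡ 376 (mod 872)
316^287 = 316^256 * 316^16 * 316^8 * 316^4 * 316^2 * 316^1 ≡ 376 * 240 * 680 * 144 * 448 * 316 (mod 872).
Accumulate the product:
376 * 240 = 90240 ≡ 424
424 * 680 = 288320 ≡ 560
560 * 144 = 80640 ≡ 416
416 * 448 = 186368 ≡ 632
632 * 316 = 199712 ≡ 24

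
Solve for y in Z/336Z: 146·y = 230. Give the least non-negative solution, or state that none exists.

gcd(146, 336) = 2, and 2 | 230, so solutions exist.
Divide through by 2: 73·y = 115 (mod 168).
73⁻¹ ≡ 145 (mod 168).
y ≡ 145·115 ≡ 43 (mod 168).
The smallest non-negative solution is y = 43.

43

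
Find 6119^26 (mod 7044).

Compute successive squares:
26 in binary is 11010, i.e. 26 = 16 + 8 + 2.
6119^1 ≡ 6119 (mod 7044)
6119^2 ≡ 6119^2 = 37442161 ≡ 3301 (mod 7044)
6119^4 ≡ 3301^2 = 10896601 ≡ 6577 (mod 7044)
6119^8 ≡ 6577^2 = 43256929 ≡ 6769 (mod 7044)
6119^16 ≡ 6769^2 = 45819361 ≡ 5185 (mod 7044)
6119^26 = 6119^16 × 6119^8 × 6119^2 ≡ 5185 × 6769 × 3301 (mod 7044).
Accumulate the product:
5185 × 6769 = 35097265 ≡ 4057
4057 × 3301 = 13392157 ≡ 1513

1513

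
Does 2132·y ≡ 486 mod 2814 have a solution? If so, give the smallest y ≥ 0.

gcd(2132, 2814) = 2, and 2 | 486, so solutions exist.
Divide through by 2: 1066·y ≡ 243 (mod 1407).
1066⁻¹ ≡ 949 (mod 1407).
y ≡ 949·243 ≡ 1266 (mod 1407).
The smallest non-negative solution is y = 1266.

1266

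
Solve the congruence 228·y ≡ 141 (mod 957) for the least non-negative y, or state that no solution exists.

30

gcd(228, 957) = 3, and 3 | 141, so solutions exist.
Divide through by 3: 76·y = 47 (mod 319).
76⁻¹ ≡ 21 (mod 319).
y ≡ 21·47 ≡ 30 (mod 319).
The smallest non-negative solution is y = 30.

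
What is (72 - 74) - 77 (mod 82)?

72 - 74 = -2 ≡ 80 (mod 82)
80 - 77 = 3

3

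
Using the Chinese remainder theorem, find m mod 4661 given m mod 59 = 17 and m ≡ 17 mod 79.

17

59⁻¹ mod 79: 59*75 ≡ 1 (mod 79), so 59⁻¹ ≡ 75.
m = 17 + 59*((17 − 17)*75 mod 79) = 17 + 59*0 = 17.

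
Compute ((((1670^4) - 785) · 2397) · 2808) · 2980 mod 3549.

2691

(1670)^4 ≡ 802 (mod 3549)
802 - 785 = 17
17 · 2397 = 40749 ≡ 1710 (mod 3549)
1710 · 2808 = 4801680 ≡ 3432 (mod 3549)
3432 · 2980 = 10227360 ≡ 2691 (mod 3549)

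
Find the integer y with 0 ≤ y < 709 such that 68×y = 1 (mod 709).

709 = 10×68 + 29
68 = 2×29 + 10
29 = 2×10 + 9
10 = 1×9 + 1
9 = 9×1 + 0
gcd(68, 709) = 1, so the inverse exists.
Back-substitute for 1:
1 = 1×10 − 1×9
  = −1×29 + 3×10
  = 3×68 − 7×29
  = −7×709 + 73×68
So 68⁻¹ ≡ 73 (mod 709).

73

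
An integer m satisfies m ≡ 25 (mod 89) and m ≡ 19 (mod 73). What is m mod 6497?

2428

89⁻¹ mod 73: 89*32 ≡ 1 (mod 73), so 89⁻¹ ≡ 32.
m = 25 + 89*((19 − 25)*32 mod 73) = 25 + 89*27 = 2428.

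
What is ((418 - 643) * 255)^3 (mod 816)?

418 - 643 = -225 ≡ 591 (mod 816)
591 * 255 = 150705 ≡ 561 (mod 816)
(561)^3 ≡ 561 (mod 816)

561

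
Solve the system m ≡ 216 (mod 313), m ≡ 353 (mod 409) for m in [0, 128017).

22439

313⁻¹ mod 409: 313×311 ≡ 1 (mod 409), so 313⁻¹ ≡ 311.
m = 216 + 313×((353 − 216)×311 mod 409) = 216 + 313×71 = 22439.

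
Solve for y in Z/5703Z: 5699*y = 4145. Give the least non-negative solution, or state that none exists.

gcd(5699, 5703) = 1, so a unique solution mod 5703 exists.
5699⁻¹ ≡ 4277 (mod 5703).
y ≡ 4277*4145 ≡ 3241 (mod 5703).

3241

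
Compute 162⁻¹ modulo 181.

Apply the Euclidean algorithm and back-substitute:
181 = 1×162 + 19
162 = 8×19 + 10
19 = 1×10 + 9
10 = 1×9 + 1
9 = 9×1 + 0
gcd(162, 181) = 1, so the inverse exists.
Back-substitute for 1:
1 = 1×10 − 1×9
  = −1×19 + 2×10
  = 2×162 − 17×19
  = −17×181 + 19×162
So 162⁻¹ ≡ 19 (mod 181).

19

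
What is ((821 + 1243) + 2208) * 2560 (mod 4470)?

821 + 1243 = 2064
2064 + 2208 = 4272
4272 * 2560 = 10936320 ≡ 2700 (mod 4470)

2700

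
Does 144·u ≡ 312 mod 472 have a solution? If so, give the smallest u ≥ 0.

gcd(144, 472) = 8, and 8 | 312, so solutions exist.
Divide through by 8: 18·u ≡ 39 mod 59.
18⁻¹ ≡ 23 (mod 59).
u ≡ 23·39 ≡ 12 (mod 59).
The smallest non-negative solution is u = 12.

12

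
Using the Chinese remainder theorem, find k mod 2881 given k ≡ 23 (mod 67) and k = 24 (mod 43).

67⁻¹ mod 43: 67×9 ≡ 1 (mod 43), so 67⁻¹ ≡ 9.
k = 23 + 67×((24 − 23)×9 mod 43) = 23 + 67×9 = 626.

626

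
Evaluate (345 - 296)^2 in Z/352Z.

345 - 296 = 49
(49)^2 ≡ 289 (mod 352)

289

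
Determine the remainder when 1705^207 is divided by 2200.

825

1705^1 ≡ 1705 (mod 2200)
1705^2 ≡ 1705^2 = 2907025 ≡ 825 (mod 2200)
1705^4 ≡ 825^2 = 680625 ≡ 825 (mod 2200)
1705^8 ≡ 825^2 = 680625 ≡ 825 (mod 2200)
1705^16 ≡ 825^2 = 680625 ≡ 825 (mod 2200)
1705^32 ≡ 825^2 = 680625 ≡ 825 (mod 2200)
1705^64 ≡ 825^2 = 680625 ≡ 825 (mod 2200)
1705^128 ≡ 825^2 = 680625 ≡ 825 (mod 2200)
1705^207 = 1705^128 × 1705^64 × 1705^8 × 1705^4 × 1705^2 × 1705^1 ≡ 825 × 825 × 825 × 825 × 825 × 1705 (mod 2200).
Accumulate the product:
825 × 825 = 680625 ≡ 825
825 × 825 = 680625 ≡ 825
825 × 825 = 680625 ≡ 825
825 × 825 = 680625 ≡ 825
825 × 1705 = 1406625 ≡ 825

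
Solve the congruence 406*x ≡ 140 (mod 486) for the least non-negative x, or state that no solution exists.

gcd(406, 486) = 2, and 2 | 140, so solutions exist.
Divide through by 2: 203*x mod 243 = 70.
203⁻¹ ≡ 164 (mod 243).
x ≡ 164*70 ≡ 59 (mod 243).
The smallest non-negative solution is x = 59.

59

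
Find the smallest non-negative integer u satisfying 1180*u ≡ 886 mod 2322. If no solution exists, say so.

841

gcd(1180, 2322) = 2, and 2 | 886, so solutions exist.
Divide through by 2: 590*u ≡ 443 mod 1161.
590⁻¹ ≡ 1100 (mod 1161).
u ≡ 1100*443 ≡ 841 (mod 1161).
The smallest non-negative solution is u = 841.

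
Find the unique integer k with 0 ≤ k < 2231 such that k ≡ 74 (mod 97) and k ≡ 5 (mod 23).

97⁻¹ mod 23: 97×14 ≡ 1 (mod 23), so 97⁻¹ ≡ 14.
k = 74 + 97×((5 − 74)×14 mod 23) = 74 + 97×0 = 74.
Check: 74 mod 97 = 74, 74 mod 23 = 5. ✓

74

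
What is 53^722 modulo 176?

722 in binary is 1011010010, i.e. 722 = 512 + 128 + 64 + 16 + 2.
53^1 ≡ 53 (mod 176)
53^2 ≡ 53^2 = 2809 ≡ 169 (mod 176)
53^4 ≡ 169^2 = 28561 ≡ 49 (mod 176)
53^8 ≡ 49^2 = 2401 ≡ 113 (mod 176)
53^16 ≡ 113^2 = 12769 ≡ 97 (mod 176)
53^32 ≡ 97^2 = 9409 ≡ 81 (mod 176)
53^64 ≡ 81^2 = 6561 ≡ 49 (mod 176)
53^128 ≡ 49^2 = 2401 ≡ 113 (mod 176)
53^256 ≡ 113^2 = 12769 ≡ 97 (mod 176)
53^512 ≡ 97^2 = 9409 ≡ 81 (mod 176)
53^722 = 53^512 * 53^128 * 53^64 * 53^16 * 53^2 ≡ 81 * 113 * 49 * 97 * 169 (mod 176).
Accumulate the product:
81 * 113 = 9153 ≡ 1
1 * 49 = 49
49 * 97 = 4753 ≡ 1
1 * 169 = 169

169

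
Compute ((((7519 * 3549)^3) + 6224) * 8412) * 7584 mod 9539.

7519 * 3549 = 26684931 ≡ 4348 (mod 9539)
(4348)^3 ≡ 7243 (mod 9539)
7243 + 6224 = 13467 ≡ 3928 (mod 9539)
3928 * 8412 = 33042336 ≡ 8779 (mod 9539)
8779 * 7584 = 66579936 ≡ 7255 (mod 9539)

7255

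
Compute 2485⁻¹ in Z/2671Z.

359

Apply the Euclidean algorithm and back-substitute:
2671 = 1·2485 + 186
2485 = 13·186 + 67
186 = 2·67 + 52
67 = 1·52 + 15
52 = 3·15 + 7
15 = 2·7 + 1
7 = 7·1 + 0
gcd(2485, 2671) = 1, so the inverse exists.
Bézout: 1 = −334·2671 + 359·2485.
So 2485⁻¹ ≡ 359 (mod 2671).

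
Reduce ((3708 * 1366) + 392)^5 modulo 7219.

3708 * 1366 = 5065128 ≡ 4609 (mod 7219)
4609 + 392 = 5001
(5001)^5 ≡ 2070 (mod 7219)

2070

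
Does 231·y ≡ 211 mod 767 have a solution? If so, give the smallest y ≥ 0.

64

gcd(231, 767) = 1, so a unique solution mod 767 exists.
231⁻¹ ≡ 342 (mod 767).
y ≡ 342·211 ≡ 64 (mod 767).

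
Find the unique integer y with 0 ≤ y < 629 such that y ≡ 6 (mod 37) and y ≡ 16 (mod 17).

339

37⁻¹ mod 17: 37*6 ≡ 1 (mod 17), so 37⁻¹ ≡ 6.
y = 6 + 37*((16 − 6)*6 mod 17) = 6 + 37*9 = 339.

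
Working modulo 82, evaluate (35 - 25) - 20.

35 - 25 = 10
10 - 20 = -10 ≡ 72 (mod 82)

72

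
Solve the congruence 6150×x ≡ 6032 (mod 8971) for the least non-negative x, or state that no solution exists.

742

gcd(6150, 8971) = 1, so a unique solution mod 8971 exists.
6150⁻¹ ≡ 830 (mod 8971).
x ≡ 830×6032 ≡ 742 (mod 8971).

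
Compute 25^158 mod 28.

25^1 ≡ 25 (mod 28)
25^2 ≡ 25^2 = 625 ≡ 9 (mod 28)
25^4 ≡ 9^2 = 81 ≡ 25 (mod 28)
25^8 ≡ 25^2 = 625 ≡ 9 (mod 28)
25^16 ≡ 9^2 = 81 ≡ 25 (mod 28)
25^32 ≡ 25^2 = 625 ≡ 9 (mod 28)
25^64 ≡ 9^2 = 81 ≡ 25 (mod 28)
25^128 ≡ 25^2 = 625 ≡ 9 (mod 28)
25^158 = 25^128 * 25^16 * 25^8 * 25^4 * 25^2 ≡ 9 * 25 * 9 * 25 * 9 (mod 28).
Accumulate the product:
9 * 25 = 225 ≡ 1
1 * 9 = 9
9 * 25 = 225 ≡ 1
1 * 9 = 9

9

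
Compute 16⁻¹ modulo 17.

16

Apply the Euclidean algorithm and back-substitute:
17 = 1·16 + 1
16 = 16·1 + 0
gcd(16, 17) = 1, so the inverse exists.
Back-substitute for 1:
1 = 1·17 − 1·16
So 16⁻¹ ≡ −1 ≡ 16 (mod 17).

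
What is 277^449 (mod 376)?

253

277^1 ≡ 277 (mod 376)
277^2 ≡ 277^2 = 76729 ≡ 25 (mod 376)
277^4 ≡ 25^2 = 625 ≡ 249 (mod 376)
277^8 ≡ 249^2 = 62001 ≡ 337 (mod 376)
277^16 ≡ 337^2 = 113569 ≡ 17 (mod 376)
277^32 ≡ 17^2 = 289 (mod 376)
277^64 ≡ 289^2 = 83521 ≡ 49 (mod 376)
277^128 ≡ 49^2 = 2401 ≡ 145 (mod 376)
277^256 ≡ 145^2 = 21025 ≡ 345 (mod 376)
277^449 = 277^256 * 277^128 * 277^64 * 277^1 ≡ 345 * 145 * 49 * 277 (mod 376).
Accumulate the product:
345 * 145 = 50025 ≡ 17
17 * 49 = 833 ≡ 81
81 * 277 = 22437 ≡ 253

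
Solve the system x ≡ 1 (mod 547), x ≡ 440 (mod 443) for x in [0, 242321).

9300

547⁻¹ mod 443: 547×328 ≡ 1 (mod 443), so 547⁻¹ ≡ 328.
x = 1 + 547×((440 − 1)×328 mod 443) = 1 + 547×17 = 9300.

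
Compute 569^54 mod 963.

676

Compute successive squares:
569^1 ≡ 569 (mod 963)
569^2 ≡ 569^2 = 323761 ≡ 193 (mod 963)
569^4 ≡ 193^2 = 37249 ≡ 655 (mod 963)
569^8 ≡ 655^2 = 429025 ≡ 490 (mod 963)
569^16 ≡ 490^2 = 240100 ≡ 313 (mod 963)
569^32 ≡ 313^2 = 97969 ≡ 706 (mod 963)
569^54 = 569^32 * 569^16 * 569^4 * 569^2 ≡ 706 * 313 * 655 * 193 (mod 963).
Accumulate the product:
706 * 313 = 220978 ≡ 451
451 * 655 = 295405 ≡ 727
727 * 193 = 140311 ≡ 676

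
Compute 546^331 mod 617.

331 in binary is 101001011, i.e. 331 = 256 + 64 + 8 + 2 + 1.
546^1 ≡ 546 (mod 617)
546^2 ≡ 546^2 = 298116 ≡ 105 (mod 617)
546^4 ≡ 105^2 = 11025 ≡ 536 (mod 617)
546^8 ≡ 536^2 = 287296 ≡ 391 (mod 617)
546^16 ≡ 391^2 = 152881 ≡ 482 (mod 617)
546^32 ≡ 482^2 = 232324 ≡ 332 (mod 617)
546^64 ≡ 332^2 = 110224 ≡ 398 (mod 617)
546^128 ≡ 398^2 = 158404 ≡ 452 (mod 617)
546^256 ≡ 452^2 = 204304 ≡ 77 (mod 617)
546^331 = 546^256 × 546^64 × 546^8 × 546^2 × 546^1 ≡ 77 × 398 × 391 × 105 × 546 (mod 617).
Accumulate the product:
77 × 398 = 30646 ≡ 413
413 × 391 = 161483 ≡ 446
446 × 105 = 46830 ≡ 555
555 × 546 = 303030 ≡ 83

83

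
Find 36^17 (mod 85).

36

17 in binary is 10001, i.e. 17 = 16 + 1.
36^1 ≡ 36 (mod 85)
36^2 ≡ 36^2 = 1296 ≡ 21 (mod 85)
36^4 ≡ 21^2 = 441 ≡ 16 (mod 85)
36^8 ≡ 16^2 = 256 ≡ 1 (mod 85)
36^16 ≡ 1^2 = 1 (mod 85)
36^17 = 36^16 × 36^1 ≡ 1 × 36 (mod 85).
1 × 36 = 36 ≡ 36 (mod 85).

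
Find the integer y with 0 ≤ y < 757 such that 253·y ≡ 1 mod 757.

380

757 = 2*253 + 251
253 = 1*251 + 2
251 = 125*2 + 1
2 = 2*1 + 0
gcd(253, 757) = 1, so the inverse exists.
Bézout: 1 = 126*757 − 377*253.
So 253⁻¹ ≡ −377 ≡ 380 (mod 757).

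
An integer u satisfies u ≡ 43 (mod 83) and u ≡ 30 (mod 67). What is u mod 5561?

83⁻¹ mod 67: 83·21 ≡ 1 (mod 67), so 83⁻¹ ≡ 21.
u = 43 + 83·((30 − 43)·21 mod 67) = 43 + 83·62 = 5189.

5189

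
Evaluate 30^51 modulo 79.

15

51 in binary is 110011, i.e. 51 = 32 + 16 + 2 + 1.
30^1 ≡ 30 (mod 79)
30^2 ≡ 30^2 = 900 ≡ 31 (mod 79)
30^4 ≡ 31^2 = 961 ≡ 13 (mod 79)
30^8 ≡ 13^2 = 169 ≡ 11 (mod 79)
30^16 ≡ 11^2 = 121 ≡ 42 (mod 79)
30^32 ≡ 42^2 = 1764 ≡ 26 (mod 79)
30^51 = 30^32 × 30^16 × 30^2 × 30^1 ≡ 26 × 42 × 31 × 30 (mod 79).
Accumulate the product:
26 × 42 = 1092 ≡ 65
65 × 31 = 2015 ≡ 40
40 × 30 = 1200 ≡ 15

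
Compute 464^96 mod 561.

460

By square-and-multiply:
96 in binary is 1100000, i.e. 96 = 64 + 32.
464^1 ≡ 464 (mod 561)
464^2 ≡ 464^2 = 215296 ≡ 433 (mod 561)
464^4 ≡ 433^2 = 187489 ≡ 115 (mod 561)
464^8 ≡ 115^2 = 13225 ≡ 322 (mod 561)
464^16 ≡ 322^2 = 103684 ≡ 460 (mod 561)
464^32 ≡ 460^2 = 211600 ≡ 103 (mod 561)
464^64 ≡ 103^2 = 10609 ≡ 511 (mod 561)
464^96 = 464^64 × 464^32 ≡ 511 × 103 (mod 561).
511 × 103 = 52633 ≡ 460 (mod 561).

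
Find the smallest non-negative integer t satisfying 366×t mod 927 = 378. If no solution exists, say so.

153

gcd(366, 927) = 3, and 3 | 378, so solutions exist.
Divide through by 3: 122×t ≡ 126 (mod 309).
122⁻¹ ≡ 38 (mod 309).
t ≡ 38×126 ≡ 153 (mod 309).
The smallest non-negative solution is t = 153.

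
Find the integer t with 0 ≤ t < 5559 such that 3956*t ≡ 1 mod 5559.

1727

By the extended Euclidean algorithm:
5559 = 1×3956 + 1603
3956 = 2×1603 + 750
1603 = 2×750 + 103
750 = 7×103 + 29
103 = 3×29 + 16
29 = 1×16 + 13
16 = 1×13 + 3
13 = 4×3 + 1
3 = 3×1 + 0
gcd(3956, 5559) = 1, so the inverse exists.
Bézout: 1 = −1229×5559 + 1727×3956.
So 3956⁻¹ ≡ 1727 (mod 5559).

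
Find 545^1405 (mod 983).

By square-and-multiply:
1405 in binary is 10101111101, i.e. 1405 = 1024 + 256 + 64 + 32 + 16 + 8 + 4 + 1.
545^1 ≡ 545 (mod 983)
545^2 ≡ 545^2 = 297025 ≡ 159 (mod 983)
545^4 ≡ 159^2 = 25281 ≡ 706 (mod 983)
545^8 ≡ 706^2 = 498436 ≡ 55 (mod 983)
545^16 ≡ 55^2 = 3025 ≡ 76 (mod 983)
545^32 ≡ 76^2 = 5776 ≡ 861 (mod 983)
545^64 ≡ 861^2 = 741321 ≡ 139 (mod 983)
545^128 ≡ 139^2 = 19321 ≡ 644 (mod 983)
545^256 ≡ 644^2 = 414736 ≡ 893 (mod 983)
545^512 ≡ 893^2 = 797449 ≡ 236 (mod 983)
545^1024 ≡ 236^2 = 55696 ≡ 648 (mod 983)
545^1405 = 545^1024 · 545^256 · 545^64 · 545^32 · 545^16 · 545^8 · 545^4 · 545^1 ≡ 648 · 893 · 139 · 861 · 76 · 55 · 706 · 545 (mod 983).
Accumulate the product:
648 · 893 = 578664 ≡ 660
660 · 139 = 91740 ≡ 321
321 · 861 = 276381 ≡ 158
158 · 76 = 12008 ≡ 212
212 · 55 = 11660 ≡ 847
847 · 706 = 597982 ≡ 318
318 · 545 = 173310 ≡ 302

302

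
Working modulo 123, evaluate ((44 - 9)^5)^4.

44 - 9 = 35
(35)^5 ≡ 14 (mod 123)
(14)^4 ≡ 40 (mod 123)

40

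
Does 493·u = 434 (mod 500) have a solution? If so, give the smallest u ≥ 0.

438

gcd(493, 500) = 1, so a unique solution mod 500 exists.
493⁻¹ ≡ 357 (mod 500).
u ≡ 357·434 ≡ 438 (mod 500).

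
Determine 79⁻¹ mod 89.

80

By the extended Euclidean algorithm:
89 = 1·79 + 10
79 = 7·10 + 9
10 = 1·9 + 1
9 = 9·1 + 0
gcd(79, 89) = 1, so the inverse exists.
Back-substitute for 1:
1 = 1·10 − 1·9
  = −1·79 + 8·10
  = 8·89 − 9·79
So 79⁻¹ ≡ −9 ≡ 80 (mod 89).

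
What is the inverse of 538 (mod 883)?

517

Apply the Euclidean algorithm and back-substitute:
883 = 1·538 + 345
538 = 1·345 + 193
345 = 1·193 + 152
193 = 1·152 + 41
152 = 3·41 + 29
41 = 1·29 + 12
29 = 2·12 + 5
12 = 2·5 + 2
5 = 2·2 + 1
2 = 2·1 + 0
gcd(538, 883) = 1, so the inverse exists.
Back-substitute for 1:
1 = 1·5 − 2·2
  = −2·12 + 5·5
  = 5·29 − 12·12
  = −12·41 + 17·29
  = 17·152 − 63·41
  = −63·193 + 80·152
  = 80·345 − 143·193
  = −143·538 + 223·345
  = 223·883 − 366·538
So 538⁻¹ ≡ −366 ≡ 517 (mod 883).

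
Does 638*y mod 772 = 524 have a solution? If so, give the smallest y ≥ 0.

336

gcd(638, 772) = 2, and 2 | 524, so solutions exist.
Divide through by 2: 319*y ≡ 262 mod 386.
319⁻¹ ≡ 265 (mod 386).
y ≡ 265*262 ≡ 336 (mod 386).
The smallest non-negative solution is y = 336.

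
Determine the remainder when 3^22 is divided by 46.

Using repeated squaring:
22 in binary is 10110, i.e. 22 = 16 + 4 + 2.
3^1 ≡ 3 (mod 46)
3^2 ≡ 3^2 = 9 (mod 46)
3^4 ≡ 9^2 = 81 ≡ 35 (mod 46)
3^8 ≡ 35^2 = 1225 ≡ 29 (mod 46)
3^16 ≡ 29^2 = 841 ≡ 13 (mod 46)
3^22 = 3^16 × 3^4 × 3^2 ≡ 13 × 35 × 9 (mod 46).
Accumulate the product:
13 × 35 = 455 ≡ 41
41 × 9 = 369 ≡ 1

1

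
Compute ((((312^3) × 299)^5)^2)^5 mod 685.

(312)^3 ≡ 483 (mod 685)
483 × 299 = 144417 ≡ 567 (mod 685)
(567)^5 ≡ 372 (mod 685)
(372)^2 ≡ 14 (mod 685)
(14)^5 ≡ 99 (mod 685)

99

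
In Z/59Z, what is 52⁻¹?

Run the extended Euclidean algorithm:
59 = 1×52 + 7
52 = 7×7 + 3
7 = 2×3 + 1
3 = 3×1 + 0
gcd(52, 59) = 1, so the inverse exists.
Back-substitute for 1:
1 = 1×7 − 2×3
  = −2×52 + 15×7
  = 15×59 − 17×52
So 52⁻¹ ≡ −17 ≡ 42 (mod 59).

42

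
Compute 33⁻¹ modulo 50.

47

50 = 1·33 + 17
33 = 1·17 + 16
17 = 1·16 + 1
16 = 16·1 + 0
gcd(33, 50) = 1, so the inverse exists.
Back-substitute for 1:
1 = 1·17 − 1·16
  = −1·33 + 2·17
  = 2·50 − 3·33
So 33⁻¹ ≡ −3 ≡ 47 (mod 50).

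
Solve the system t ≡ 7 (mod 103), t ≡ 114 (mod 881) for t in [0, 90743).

15972

103⁻¹ mod 881: 103×479 ≡ 1 (mod 881), so 103⁻¹ ≡ 479.
t = 7 + 103×((114 − 7)×479 mod 881) = 7 + 103×155 = 15972.
Check: 15972 mod 103 = 7, 15972 mod 881 = 114. ✓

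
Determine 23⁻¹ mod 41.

25

Run the extended Euclidean algorithm:
41 = 1×23 + 18
23 = 1×18 + 5
18 = 3×5 + 3
5 = 1×3 + 2
3 = 1×2 + 1
2 = 2×1 + 0
gcd(23, 41) = 1, so the inverse exists.
Bézout: 1 = 9×41 − 16×23.
So 23⁻¹ ≡ −16 ≡ 25 (mod 41).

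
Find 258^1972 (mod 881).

719

Using repeated squaring:
1972 in binary is 11110110100, i.e. 1972 = 1024 + 512 + 256 + 128 + 32 + 16 + 4.
258^1 ≡ 258 (mod 881)
258^2 ≡ 258^2 = 66564 ≡ 489 (mod 881)
258^4 ≡ 489^2 = 239121 ≡ 370 (mod 881)
258^8 ≡ 370^2 = 136900 ≡ 345 (mod 881)
258^16 ≡ 345^2 = 119025 ≡ 90 (mod 881)
258^32 ≡ 90^2 = 8100 ≡ 171 (mod 881)
258^64 ≡ 171^2 = 29241 ≡ 168 (mod 881)
258^128 ≡ 168^2 = 28224 ≡ 32 (mod 881)
258^256 ≡ 32^2 = 1024 ≡ 143 (mod 881)
258^512 ≡ 143^2 = 20449 ≡ 186 (mod 881)
258^1024 ≡ 186^2 = 34596 ≡ 237 (mod 881)
258^1972 = 258^1024 × 258^512 × 258^256 × 258^128 × 258^32 × 258^16 × 258^4 ≡ 237 × 186 × 143 × 32 × 171 × 90 × 370 (mod 881).
Accumulate the product:
237 × 186 = 44082 ≡ 32
32 × 143 = 4576 ≡ 171
171 × 32 = 5472 ≡ 186
186 × 171 = 31806 ≡ 90
90 × 90 = 8100 ≡ 171
171 × 370 = 63270 ≡ 719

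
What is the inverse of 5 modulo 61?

By the extended Euclidean algorithm:
61 = 12*5 + 1
5 = 5*1 + 0
gcd(5, 61) = 1, so the inverse exists.
Back-substitute for 1:
1 = 1*61 − 12*5
So 5⁻¹ ≡ −12 ≡ 49 (mod 61).

49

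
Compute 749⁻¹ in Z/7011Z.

7011 = 9*749 + 270
749 = 2*270 + 209
270 = 1*209 + 61
209 = 3*61 + 26
61 = 2*26 + 9
26 = 2*9 + 8
9 = 1*8 + 1
8 = 8*1 + 0
gcd(749, 7011) = 1, so the inverse exists.
Bézout: 1 = 86*7011 − 805*749.
So 749⁻¹ ≡ −805 ≡ 6206 (mod 7011).

6206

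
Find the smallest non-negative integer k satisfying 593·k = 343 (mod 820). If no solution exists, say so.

31

gcd(593, 820) = 1, so a unique solution mod 820 exists.
593⁻¹ ≡ 177 (mod 820).
k ≡ 177·343 ≡ 31 (mod 820).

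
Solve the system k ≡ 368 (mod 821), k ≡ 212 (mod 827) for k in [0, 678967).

821⁻¹ mod 827: 821×689 ≡ 1 (mod 827), so 821⁻¹ ≡ 689.
k = 368 + 821×((212 − 368)×689 mod 827) = 368 + 821×26 = 21714.

21714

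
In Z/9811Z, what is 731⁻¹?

2389

By the extended Euclidean algorithm:
9811 = 13*731 + 308
731 = 2*308 + 115
308 = 2*115 + 78
115 = 1*78 + 37
78 = 2*37 + 4
37 = 9*4 + 1
4 = 4*1 + 0
gcd(731, 9811) = 1, so the inverse exists.
Bézout: 1 = −178*9811 + 2389*731.
So 731⁻¹ ≡ 2389 (mod 9811).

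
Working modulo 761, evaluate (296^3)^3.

(296)^3 ≡ 217 (mod 761)
(217)^3 ≡ 366 (mod 761)

366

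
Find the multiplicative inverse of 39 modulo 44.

44 = 1·39 + 5
39 = 7·5 + 4
5 = 1·4 + 1
4 = 4·1 + 0
gcd(39, 44) = 1, so the inverse exists.
Bézout: 1 = 8·44 − 9·39.
So 39⁻¹ ≡ −9 ≡ 35 (mod 44).

35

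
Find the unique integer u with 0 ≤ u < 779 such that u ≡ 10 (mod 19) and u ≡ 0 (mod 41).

19⁻¹ mod 41: 19*13 ≡ 1 (mod 41), so 19⁻¹ ≡ 13.
u = 10 + 19*((0 − 10)*13 mod 41) = 10 + 19*34 = 656.

656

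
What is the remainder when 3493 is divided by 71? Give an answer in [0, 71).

14

3493 = 49·71 + 14, so 3493 ≡ 14 (mod 71).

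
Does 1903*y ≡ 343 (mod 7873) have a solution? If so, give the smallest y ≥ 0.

6450

gcd(1903, 7873) = 1, so a unique solution mod 7873 exists.
1903⁻¹ ≡ 2383 (mod 7873).
y ≡ 2383*343 ≡ 6450 (mod 7873).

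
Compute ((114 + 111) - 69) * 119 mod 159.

120

114 + 111 = 225 ≡ 66 (mod 159)
66 - 69 = -3 ≡ 156 (mod 159)
156 * 119 = 18564 ≡ 120 (mod 159)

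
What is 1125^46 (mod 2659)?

1738

Using repeated squaring:
1125^1 ≡ 1125 (mod 2659)
1125^2 ≡ 1125^2 = 1265625 ≡ 2600 (mod 2659)
1125^4 ≡ 2600^2 = 6760000 ≡ 822 (mod 2659)
1125^8 ≡ 822^2 = 675684 ≡ 298 (mod 2659)
1125^16 ≡ 298^2 = 88804 ≡ 1057 (mod 2659)
1125^32 ≡ 1057^2 = 1117249 ≡ 469 (mod 2659)
1125^46 = 1125^32 * 1125^8 * 1125^4 * 1125^2 ≡ 469 * 298 * 822 * 2600 (mod 2659).
Accumulate the product:
469 * 298 = 139762 ≡ 1494
1494 * 822 = 1228068 ≡ 2269
2269 * 2600 = 5899400 ≡ 1738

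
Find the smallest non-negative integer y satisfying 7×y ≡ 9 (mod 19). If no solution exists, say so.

4

gcd(7, 19) = 1, so a unique solution mod 19 exists.
7⁻¹ ≡ 11 (mod 19).
y ≡ 11×9 ≡ 4 (mod 19).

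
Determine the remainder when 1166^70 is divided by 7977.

Compute successive squares:
70 in binary is 1000110, i.e. 70 = 64 + 4 + 2.
1166^1 ≡ 1166 (mod 7977)
1166^2 ≡ 1166^2 = 1359556 ≡ 3466 (mod 7977)
1166^4 ≡ 3466^2 = 12013156 ≡ 7771 (mod 7977)
1166^8 ≡ 7771^2 = 60388441 ≡ 2551 (mod 7977)
1166^16 ≡ 2551^2 = 6507601 ≡ 6346 (mod 7977)
1166^32 ≡ 6346^2 = 40271716 ≡ 3820 (mod 7977)
1166^64 ≡ 3820^2 = 14592400 ≡ 2467 (mod 7977)
1166^70 = 1166^64 · 1166^4 · 1166^2 ≡ 2467 · 7771 · 3466 (mod 7977).
Accumulate the product:
2467 · 7771 = 19171057 ≡ 2326
2326 · 3466 = 8061916 ≡ 5146

5146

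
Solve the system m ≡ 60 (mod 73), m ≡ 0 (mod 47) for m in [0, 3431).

1739

73⁻¹ mod 47: 73·38 ≡ 1 (mod 47), so 73⁻¹ ≡ 38.
m = 60 + 73·((0 − 60)·38 mod 47) = 60 + 73·23 = 1739.
Check: 1739 mod 73 = 60, 1739 mod 47 = 0. ✓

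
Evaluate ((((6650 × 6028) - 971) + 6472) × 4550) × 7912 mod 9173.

6383

6650 × 6028 = 40086200 ≡ 190 (mod 9173)
190 - 971 = -781 ≡ 8392 (mod 9173)
8392 + 6472 = 14864 ≡ 5691 (mod 9173)
5691 × 4550 = 25894050 ≡ 7844 (mod 9173)
7844 × 7912 = 62061728 ≡ 6383 (mod 9173)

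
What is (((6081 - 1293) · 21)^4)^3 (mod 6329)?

3727

6081 - 1293 = 4788
4788 · 21 = 100548 ≡ 5613 (mod 6329)
(5613)^4 ≡ 49 (mod 6329)
(49)^3 ≡ 3727 (mod 6329)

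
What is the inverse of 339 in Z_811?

By the extended Euclidean algorithm:
811 = 2·339 + 133
339 = 2·133 + 73
133 = 1·73 + 60
73 = 1·60 + 13
60 = 4·13 + 8
13 = 1·8 + 5
8 = 1·5 + 3
5 = 1·3 + 2
3 = 1·2 + 1
2 = 2·1 + 0
gcd(339, 811) = 1, so the inverse exists.
Back-substitute for 1:
1 = 1·3 − 1·2
  = −1·5 + 2·3
  = 2·8 − 3·5
  = −3·13 + 5·8
  = 5·60 − 23·13
  = −23·73 + 28·60
  = 28·133 − 51·73
  = −51·339 + 130·133
  = 130·811 − 311·339
So 339⁻¹ ≡ −311 ≡ 500 (mod 811).

500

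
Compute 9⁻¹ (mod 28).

Apply the Euclidean algorithm and back-substitute:
28 = 3·9 + 1
9 = 9·1 + 0
gcd(9, 28) = 1, so the inverse exists.
Bézout: 1 = 1·28 − 3·9.
So 9⁻¹ ≡ −3 ≡ 25 (mod 28).

25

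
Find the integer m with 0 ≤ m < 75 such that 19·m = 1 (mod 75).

4

75 = 3×19 + 18
19 = 1×18 + 1
18 = 18×1 + 0
gcd(19, 75) = 1, so the inverse exists.
Bézout: 1 = −1×75 + 4×19.
So 19⁻¹ ≡ 4 (mod 75).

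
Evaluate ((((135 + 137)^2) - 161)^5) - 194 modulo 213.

162

135 + 137 = 272 ≡ 59 (mod 213)
(59)^2 ≡ 73 (mod 213)
73 - 161 = -88 ≡ 125 (mod 213)
(125)^5 ≡ 143 (mod 213)
143 - 194 = -51 ≡ 162 (mod 213)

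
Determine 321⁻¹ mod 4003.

212

4003 = 12×321 + 151
321 = 2×151 + 19
151 = 7×19 + 18
19 = 1×18 + 1
18 = 18×1 + 0
gcd(321, 4003) = 1, so the inverse exists.
Back-substitute for 1:
1 = 1×19 − 1×18
  = −1×151 + 8×19
  = 8×321 − 17×151
  = −17×4003 + 212×321
So 321⁻¹ ≡ 212 (mod 4003).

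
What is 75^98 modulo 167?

112

75^1 ≡ 75 (mod 167)
75^2 ≡ 75^2 = 5625 ≡ 114 (mod 167)
75^4 ≡ 114^2 = 12996 ≡ 137 (mod 167)
75^8 ≡ 137^2 = 18769 ≡ 65 (mod 167)
75^16 ≡ 65^2 = 4225 ≡ 50 (mod 167)
75^32 ≡ 50^2 = 2500 ≡ 162 (mod 167)
75^64 ≡ 162^2 = 26244 ≡ 25 (mod 167)
75^98 = 75^64 * 75^32 * 75^2 ≡ 25 * 162 * 114 (mod 167).
Accumulate the product:
25 * 162 = 4050 ≡ 42
42 * 114 = 4788 ≡ 112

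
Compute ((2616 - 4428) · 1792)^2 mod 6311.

2616 - 4428 = -1812 ≡ 4499 (mod 6311)
4499 · 1792 = 8062208 ≡ 3061 (mod 6311)
(3061)^2 ≡ 4197 (mod 6311)

4197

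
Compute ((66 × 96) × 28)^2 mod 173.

142

66 × 96 = 6336 ≡ 108 (mod 173)
108 × 28 = 3024 ≡ 83 (mod 173)
(83)^2 ≡ 142 (mod 173)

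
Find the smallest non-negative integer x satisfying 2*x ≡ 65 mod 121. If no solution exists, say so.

93

gcd(2, 121) = 1, so a unique solution mod 121 exists.
2⁻¹ ≡ 61 (mod 121).
x ≡ 61*65 ≡ 93 (mod 121).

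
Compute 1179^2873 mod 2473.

2026

By square-and-multiply:
2873 in binary is 101100111001, i.e. 2873 = 2048 + 512 + 256 + 32 + 16 + 8 + 1.
1179^1 ≡ 1179 (mod 2473)
1179^2 ≡ 1179^2 = 1390041 ≡ 215 (mod 2473)
1179^4 ≡ 215^2 = 46225 ≡ 1711 (mod 2473)
1179^8 ≡ 1711^2 = 2927521 ≡ 1962 (mod 2473)
1179^16 ≡ 1962^2 = 3849444 ≡ 1456 (mod 2473)
1179^32 ≡ 1456^2 = 2119936 ≡ 575 (mod 2473)
1179^64 ≡ 575^2 = 330625 ≡ 1716 (mod 2473)
1179^128 ≡ 1716^2 = 2944656 ≡ 1786 (mod 2473)
1179^256 ≡ 1786^2 = 3189796 ≡ 2099 (mod 2473)
1179^512 ≡ 2099^2 = 4405801 ≡ 1388 (mod 2473)
1179^1024 ≡ 1388^2 = 1926544 ≡ 77 (mod 2473)
1179^2048 ≡ 77^2 = 5929 ≡ 983 (mod 2473)
1179^2873 = 1179^2048 × 1179^512 × 1179^256 × 1179^32 × 1179^16 × 1179^8 × 1179^1 ≡ 983 × 1388 × 2099 × 575 × 1456 × 1962 × 1179 (mod 2473).
Accumulate the product:
983 × 1388 = 1364404 ≡ 1781
1781 × 2099 = 3738319 ≡ 1616
1616 × 575 = 929200 ≡ 1825
1825 × 1456 = 2657200 ≡ 1198
1198 × 1962 = 2350476 ≡ 1126
1126 × 1179 = 1327554 ≡ 2026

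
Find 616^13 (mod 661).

334

By square-and-multiply:
13 in binary is 1101, i.e. 13 = 8 + 4 + 1.
616^1 ≡ 616 (mod 661)
616^2 ≡ 616^2 = 379456 ≡ 42 (mod 661)
616^4 ≡ 42^2 = 1764 ≡ 442 (mod 661)
616^8 ≡ 442^2 = 195364 ≡ 369 (mod 661)
616^13 = 616^8 × 616^4 × 616^1 ≡ 369 × 442 × 616 (mod 661).
Accumulate the product:
369 × 442 = 163098 ≡ 492
492 × 616 = 303072 ≡ 334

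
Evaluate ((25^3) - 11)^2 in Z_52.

40

(25)^3 ≡ 25 (mod 52)
25 - 11 = 14
(14)^2 ≡ 40 (mod 52)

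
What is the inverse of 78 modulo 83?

33

Apply the Euclidean algorithm and back-substitute:
83 = 1*78 + 5
78 = 15*5 + 3
5 = 1*3 + 2
3 = 1*2 + 1
2 = 2*1 + 0
gcd(78, 83) = 1, so the inverse exists.
Back-substitute for 1:
1 = 1*3 − 1*2
  = −1*5 + 2*3
  = 2*78 − 31*5
  = −31*83 + 33*78
So 78⁻¹ ≡ 33 (mod 83).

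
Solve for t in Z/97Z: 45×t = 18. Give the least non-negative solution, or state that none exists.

gcd(45, 97) = 1, so a unique solution mod 97 exists.
45⁻¹ ≡ 69 (mod 97).
t ≡ 69×18 ≡ 78 (mod 97).

78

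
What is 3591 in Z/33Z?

3591 = 108×33 + 27, so 3591 ≡ 27 (mod 33).

27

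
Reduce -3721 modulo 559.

-3721 = -7·559 + 192, so -3721 ≡ 192 (mod 559).

192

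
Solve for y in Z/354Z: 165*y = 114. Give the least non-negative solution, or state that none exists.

20

gcd(165, 354) = 3, and 3 | 114, so solutions exist.
Divide through by 3: 55*y ≡ 38 mod 118.
55⁻¹ ≡ 103 (mod 118).
y ≡ 103*38 ≡ 20 (mod 118).
The smallest non-negative solution is y = 20.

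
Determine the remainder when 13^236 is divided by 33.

31

Compute successive squares:
13^1 ≡ 13 (mod 33)
13^2 ≡ 13^2 = 169 ≡ 4 (mod 33)
13^4 ≡ 4^2 = 16 (mod 33)
13^8 ≡ 16^2 = 256 ≡ 25 (mod 33)
13^16 ≡ 25^2 = 625 ≡ 31 (mod 33)
13^32 ≡ 31^2 = 961 ≡ 4 (mod 33)
13^64 ≡ 4^2 = 16 (mod 33)
13^128 ≡ 16^2 = 256 ≡ 25 (mod 33)
13^236 = 13^128 · 13^64 · 13^32 · 13^8 · 13^4 ≡ 25 · 16 · 4 · 25 · 16 (mod 33).
Accumulate the product:
25 · 16 = 400 ≡ 4
4 · 4 = 16
16 · 25 = 400 ≡ 4
4 · 16 = 64 ≡ 31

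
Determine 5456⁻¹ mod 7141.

1763

7141 = 1×5456 + 1685
5456 = 3×1685 + 401
1685 = 4×401 + 81
401 = 4×81 + 77
81 = 1×77 + 4
77 = 19×4 + 1
4 = 4×1 + 0
gcd(5456, 7141) = 1, so the inverse exists.
Back-substitute for 1:
1 = 1×77 − 19×4
  = −19×81 + 20×77
  = 20×401 − 99×81
  = −99×1685 + 416×401
  = 416×5456 − 1347×1685
  = −1347×7141 + 1763×5456
So 5456⁻¹ ≡ 1763 (mod 7141).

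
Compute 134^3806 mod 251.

3806 in binary is 111011011110, i.e. 3806 = 2048 + 1024 + 512 + 128 + 64 + 16 + 8 + 4 + 2.
134^1 ≡ 134 (mod 251)
134^2 ≡ 134^2 = 17956 ≡ 135 (mod 251)
134^4 ≡ 135^2 = 18225 ≡ 153 (mod 251)
134^8 ≡ 153^2 = 23409 ≡ 66 (mod 251)
134^16 ≡ 66^2 = 4356 ≡ 89 (mod 251)
134^32 ≡ 89^2 = 7921 ≡ 140 (mod 251)
134^64 ≡ 140^2 = 19600 ≡ 22 (mod 251)
134^128 ≡ 22^2 = 484 ≡ 233 (mod 251)
134^256 ≡ 233^2 = 54289 ≡ 73 (mod 251)
134^512 ≡ 73^2 = 5329 ≡ 58 (mod 251)
134^1024 ≡ 58^2 = 3364 ≡ 101 (mod 251)
134^2048 ≡ 101^2 = 10201 ≡ 161 (mod 251)
134^3806 = 134^2048 * 134^1024 * 134^512 * 134^128 * 134^64 * 134^16 * 134^8 * 134^4 * 134^2 ≡ 161 * 101 * 58 * 233 * 22 * 89 * 66 * 153 * 135 (mod 251).
Accumulate the product:
161 * 101 = 16261 ≡ 197
197 * 58 = 11426 ≡ 131
131 * 233 = 30523 ≡ 152
152 * 22 = 3344 ≡ 81
81 * 89 = 7209 ≡ 181
181 * 66 = 11946 ≡ 149
149 * 153 = 22797 ≡ 207
207 * 135 = 27945 ≡ 84

84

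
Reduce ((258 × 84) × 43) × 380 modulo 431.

258 × 84 = 21672 ≡ 122 (mod 431)
122 × 43 = 5246 ≡ 74 (mod 431)
74 × 380 = 28120 ≡ 105 (mod 431)

105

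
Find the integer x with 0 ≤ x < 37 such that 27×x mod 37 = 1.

11

By the extended Euclidean algorithm:
37 = 1×27 + 10
27 = 2×10 + 7
10 = 1×7 + 3
7 = 2×3 + 1
3 = 3×1 + 0
gcd(27, 37) = 1, so the inverse exists.
Back-substitute for 1:
1 = 1×7 − 2×3
  = −2×10 + 3×7
  = 3×27 − 8×10
  = −8×37 + 11×27
So 27⁻¹ ≡ 11 (mod 37).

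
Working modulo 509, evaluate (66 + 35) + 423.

66 + 35 = 101
101 + 423 = 524 ≡ 15 (mod 509)

15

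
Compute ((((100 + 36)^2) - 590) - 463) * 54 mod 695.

100 + 36 = 136
(136)^2 ≡ 426 (mod 695)
426 - 590 = -164 ≡ 531 (mod 695)
531 - 463 = 68
68 * 54 = 3672 ≡ 197 (mod 695)

197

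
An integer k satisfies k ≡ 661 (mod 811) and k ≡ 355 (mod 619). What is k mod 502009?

391563

811⁻¹ mod 619: 811×403 ≡ 1 (mod 619), so 811⁻¹ ≡ 403.
k = 661 + 811×((355 − 661)×403 mod 619) = 661 + 811×482 = 391563.
Check: 391563 mod 811 = 661, 391563 mod 619 = 355. ✓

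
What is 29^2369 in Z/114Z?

2369 in binary is 100101000001, i.e. 2369 = 2048 + 256 + 64 + 1.
29^1 ≡ 29 (mod 114)
29^2 ≡ 29^2 = 841 ≡ 43 (mod 114)
29^4 ≡ 43^2 = 1849 ≡ 25 (mod 114)
29^8 ≡ 25^2 = 625 ≡ 55 (mod 114)
29^16 ≡ 55^2 = 3025 ≡ 61 (mod 114)
29^32 ≡ 61^2 = 3721 ≡ 73 (mod 114)
29^64 ≡ 73^2 = 5329 ≡ 85 (mod 114)
29^128 ≡ 85^2 = 7225 ≡ 43 (mod 114)
29^256 ≡ 43^2 = 1849 ≡ 25 (mod 114)
29^512 ≡ 25^2 = 625 ≡ 55 (mod 114)
29^1024 ≡ 55^2 = 3025 ≡ 61 (mod 114)
29^2048 ≡ 61^2 = 3721 ≡ 73 (mod 114)
29^2369 = 29^2048 * 29^256 * 29^64 * 29^1 ≡ 73 * 25 * 85 * 29 (mod 114).
Accumulate the product:
73 * 25 = 1825 ≡ 1
1 * 85 = 85
85 * 29 = 2465 ≡ 71

71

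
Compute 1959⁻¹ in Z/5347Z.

Run the extended Euclidean algorithm:
5347 = 2·1959 + 1429
1959 = 1·1429 + 530
1429 = 2·530 + 369
530 = 1·369 + 161
369 = 2·161 + 47
161 = 3·47 + 20
47 = 2·20 + 7
20 = 2·7 + 6
7 = 1·6 + 1
6 = 6·1 + 0
gcd(1959, 5347) = 1, so the inverse exists.
Back-substitute for 1:
1 = 1·7 − 1·6
  = −1·20 + 3·7
  = 3·47 − 7·20
  = −7·161 + 24·47
  = 24·369 − 55·161
  = −55·530 + 79·369
  = 79·1429 − 213·530
  = −213·1959 + 292·1429
  = 292·5347 − 797·1959
So 1959⁻¹ ≡ −797 ≡ 4550 (mod 5347).

4550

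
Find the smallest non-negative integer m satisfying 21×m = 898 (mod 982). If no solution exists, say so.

gcd(21, 982) = 1, so a unique solution mod 982 exists.
21⁻¹ ≡ 795 (mod 982).
m ≡ 795×898 ≡ 978 (mod 982).

978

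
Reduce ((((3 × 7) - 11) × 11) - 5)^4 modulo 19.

6

3 × 7 = 21 ≡ 2 (mod 19)
2 - 11 = -9 ≡ 10 (mod 19)
10 × 11 = 110 ≡ 15 (mod 19)
15 - 5 = 10
(10)^4 ≡ 6 (mod 19)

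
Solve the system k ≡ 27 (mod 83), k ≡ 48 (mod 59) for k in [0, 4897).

1936

83⁻¹ mod 59: 83·32 ≡ 1 (mod 59), so 83⁻¹ ≡ 32.
k = 27 + 83·((48 − 27)·32 mod 59) = 27 + 83·23 = 1936.
Check: 1936 mod 83 = 27, 1936 mod 59 = 48. ✓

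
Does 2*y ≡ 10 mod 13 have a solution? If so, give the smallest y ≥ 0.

gcd(2, 13) = 1, so a unique solution mod 13 exists.
2⁻¹ ≡ 7 (mod 13).
y ≡ 7*10 ≡ 5 (mod 13).

5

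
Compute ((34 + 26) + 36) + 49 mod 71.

34 + 26 = 60
60 + 36 = 96 ≡ 25 (mod 71)
25 + 49 = 74 ≡ 3 (mod 71)

3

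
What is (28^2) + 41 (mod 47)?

26

(28)^2 ≡ 32 (mod 47)
32 + 41 = 73 ≡ 26 (mod 47)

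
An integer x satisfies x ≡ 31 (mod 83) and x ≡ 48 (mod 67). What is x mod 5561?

1857

83⁻¹ mod 67: 83·21 ≡ 1 (mod 67), so 83⁻¹ ≡ 21.
x = 31 + 83·((48 − 31)·21 mod 67) = 31 + 83·22 = 1857.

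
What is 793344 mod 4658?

793344 = 170×4658 + 1484, so 793344 ≡ 1484 (mod 4658).

1484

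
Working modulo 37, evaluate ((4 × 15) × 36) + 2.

4 × 15 = 60 ≡ 23 (mod 37)
23 × 36 = 828 ≡ 14 (mod 37)
14 + 2 = 16

16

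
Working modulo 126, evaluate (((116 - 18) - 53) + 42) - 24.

63

116 - 18 = 98
98 - 53 = 45
45 + 42 = 87
87 - 24 = 63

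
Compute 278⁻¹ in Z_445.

Apply the Euclidean algorithm and back-substitute:
445 = 1·278 + 167
278 = 1·167 + 111
167 = 1·111 + 56
111 = 1·56 + 55
56 = 1·55 + 1
55 = 55·1 + 0
gcd(278, 445) = 1, so the inverse exists.
Back-substitute for 1:
1 = 1·56 − 1·55
  = −1·111 + 2·56
  = 2·167 − 3·111
  = −3·278 + 5·167
  = 5·445 − 8·278
So 278⁻¹ ≡ −8 ≡ 437 (mod 445).

437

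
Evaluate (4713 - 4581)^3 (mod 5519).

4713 - 4581 = 132
(132)^3 ≡ 4064 (mod 5519)

4064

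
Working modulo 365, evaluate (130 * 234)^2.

295

130 * 234 = 30420 ≡ 125 (mod 365)
(125)^2 ≡ 295 (mod 365)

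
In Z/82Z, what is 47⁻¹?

By the extended Euclidean algorithm:
82 = 1*47 + 35
47 = 1*35 + 12
35 = 2*12 + 11
12 = 1*11 + 1
11 = 11*1 + 0
gcd(47, 82) = 1, so the inverse exists.
Bézout: 1 = −4*82 + 7*47.
So 47⁻¹ ≡ 7 (mod 82).

7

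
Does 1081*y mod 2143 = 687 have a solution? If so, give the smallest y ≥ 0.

gcd(1081, 2143) = 1, so a unique solution mod 2143 exists.
1081⁻¹ ≡ 1128 (mod 2143).
y ≡ 1128*687 ≡ 1313 (mod 2143).

1313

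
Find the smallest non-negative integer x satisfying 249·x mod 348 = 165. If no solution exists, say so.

gcd(249, 348) = 3, and 3 | 165, so solutions exist.
Divide through by 3: 83·x mod 116 = 55.
83⁻¹ ≡ 7 (mod 116).
x ≡ 7·55 ≡ 37 (mod 116).
The smallest non-negative solution is x = 37.

37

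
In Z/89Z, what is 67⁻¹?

89 = 1×67 + 22
67 = 3×22 + 1
22 = 22×1 + 0
gcd(67, 89) = 1, so the inverse exists.
Back-substitute for 1:
1 = 1×67 − 3×22
  = −3×89 + 4×67
So 67⁻¹ ≡ 4 (mod 89).

4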